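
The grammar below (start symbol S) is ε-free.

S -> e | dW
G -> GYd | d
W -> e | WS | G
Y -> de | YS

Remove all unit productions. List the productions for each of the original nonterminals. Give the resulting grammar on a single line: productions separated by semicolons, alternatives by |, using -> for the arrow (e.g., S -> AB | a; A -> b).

Unit productions: W->G.
Unit pairs (A ⇒* B via units): (W,G).
S: inherits non-unit rules of {S} → dW | e.
G: inherits non-unit rules of {G} → GYd | d.
W: inherits non-unit rules of {G, W} → GYd | WS | d | e.
Y: inherits non-unit rules of {Y} → YS | de.

S -> e | dW; G -> d | GYd; W -> d | e | WS | GYd; Y -> YS | de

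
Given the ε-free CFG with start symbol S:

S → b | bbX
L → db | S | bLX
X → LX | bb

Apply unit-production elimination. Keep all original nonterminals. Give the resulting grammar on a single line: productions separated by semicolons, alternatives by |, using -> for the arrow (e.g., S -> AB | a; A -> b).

Unit productions: L->S.
Unit pairs (A ⇒* B via units): (L,S).
S: inherits non-unit rules of {S} → b | bbX.
L: inherits non-unit rules of {L, S} → b | bLX | bbX | db.
X: inherits non-unit rules of {X} → LX | bb.

S -> b | bbX; L -> b | db | bLX | bbX; X -> LX | bb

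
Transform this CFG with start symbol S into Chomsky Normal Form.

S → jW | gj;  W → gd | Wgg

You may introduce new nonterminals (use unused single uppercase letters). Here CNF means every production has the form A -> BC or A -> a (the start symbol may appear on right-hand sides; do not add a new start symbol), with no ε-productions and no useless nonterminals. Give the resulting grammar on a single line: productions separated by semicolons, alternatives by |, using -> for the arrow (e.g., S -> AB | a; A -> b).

No ε-productions.
No unit productions to eliminate.
TERM: introduce C -> d, A -> g, B -> j and substitute in every rule of length ≥2.
BIN: W -> WAA becomes W -> WD, D -> AA.

S -> AB | BW; A -> g; B -> j; C -> d; D -> AA; W -> AC | WD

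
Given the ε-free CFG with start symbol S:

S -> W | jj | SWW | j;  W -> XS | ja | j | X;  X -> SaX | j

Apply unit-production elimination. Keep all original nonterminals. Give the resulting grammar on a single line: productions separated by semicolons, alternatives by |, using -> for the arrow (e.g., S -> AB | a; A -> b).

S -> j | XS | ja | jj | SWW | SaX; W -> j | XS | ja | SaX; X -> j | SaX

Unit productions: S->W, W->X.
Unit pairs (A ⇒* B via units): (S,W), (S,X), (W,X).
S: inherits non-unit rules of {S, W, X} → SWW | SaX | XS | j | ja | jj.
W: inherits non-unit rules of {W, X} → SaX | XS | j | ja.
X: inherits non-unit rules of {X} → SaX | j.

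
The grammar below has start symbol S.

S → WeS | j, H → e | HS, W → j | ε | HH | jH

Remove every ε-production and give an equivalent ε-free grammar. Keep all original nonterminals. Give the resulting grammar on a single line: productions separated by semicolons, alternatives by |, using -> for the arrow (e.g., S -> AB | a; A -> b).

S -> j | eS | WeS; H -> e | HS; W -> j | HH | jH

Nullable set: {W}.
S -> WeS: W nullable, giving WeS | eS.
Drop W -> ε.
Unchanged (no nullable symbols): S -> j; H -> HS; H -> e; W -> HH; W -> j; W -> jH.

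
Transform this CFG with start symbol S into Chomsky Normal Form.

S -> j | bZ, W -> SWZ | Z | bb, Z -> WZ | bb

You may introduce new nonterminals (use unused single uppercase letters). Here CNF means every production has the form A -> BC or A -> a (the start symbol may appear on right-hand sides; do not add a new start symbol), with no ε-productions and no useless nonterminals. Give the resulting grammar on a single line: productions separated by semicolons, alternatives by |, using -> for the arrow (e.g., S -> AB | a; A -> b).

No ε-productions.
After unit-elimination: S -> j | bZ; W -> WZ | bb | SWZ; Z -> WZ | bb.
TERM: introduce A -> b and substitute in every rule of length ≥2.
BIN: W -> SWZ becomes W -> SB, B -> WZ.

S -> j | AZ; A -> b; B -> WZ; W -> AA | SB | WZ; Z -> AA | WZ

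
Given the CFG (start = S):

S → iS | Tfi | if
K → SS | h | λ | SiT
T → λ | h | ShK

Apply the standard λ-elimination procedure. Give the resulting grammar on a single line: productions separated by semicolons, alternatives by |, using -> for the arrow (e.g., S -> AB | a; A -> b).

Nullable set: {K, T}.
S -> Tfi: T nullable, giving Tfi | fi.
Drop K -> λ.
K -> SiT: T nullable, giving Si | SiT.
Drop T -> λ.
T -> ShK: K nullable, giving Sh | ShK.
Unchanged (no nullable symbols): S -> iS; S -> if; K -> SS; K -> h; T -> h.

S -> fi | iS | if | Tfi; K -> h | SS | Si | SiT; T -> h | Sh | ShK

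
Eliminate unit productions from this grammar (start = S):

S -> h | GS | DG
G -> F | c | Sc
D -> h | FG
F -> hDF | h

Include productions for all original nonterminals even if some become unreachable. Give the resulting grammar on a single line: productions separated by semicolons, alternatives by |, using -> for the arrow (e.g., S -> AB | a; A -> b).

Unit productions: G->F.
Unit pairs (A ⇒* B via units): (G,F).
S: inherits non-unit rules of {S} → DG | GS | h.
D: inherits non-unit rules of {D} → FG | h.
F: inherits non-unit rules of {F} → h | hDF.
G: inherits non-unit rules of {F, G} → Sc | c | h | hDF.

S -> h | DG | GS; D -> h | FG; F -> h | hDF; G -> c | h | Sc | hDF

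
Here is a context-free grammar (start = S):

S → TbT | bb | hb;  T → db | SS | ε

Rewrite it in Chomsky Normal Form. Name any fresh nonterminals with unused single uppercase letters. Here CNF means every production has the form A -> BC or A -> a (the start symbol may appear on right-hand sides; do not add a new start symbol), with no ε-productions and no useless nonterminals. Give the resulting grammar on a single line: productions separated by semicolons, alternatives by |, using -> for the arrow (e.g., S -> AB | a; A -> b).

Nullable: {T}; after ε-elimination: S -> b | Tb | bT | bb | hb | TbT; T -> SS | db.
No unit productions to eliminate.
TERM: introduce A -> b, C -> d, B -> h and substitute in every rule of length ≥2.
BIN: S -> TAT becomes S -> TD, D -> AT.

S -> b | AA | AT | BA | TA | TD; A -> b; B -> h; C -> d; D -> AT; T -> CA | SS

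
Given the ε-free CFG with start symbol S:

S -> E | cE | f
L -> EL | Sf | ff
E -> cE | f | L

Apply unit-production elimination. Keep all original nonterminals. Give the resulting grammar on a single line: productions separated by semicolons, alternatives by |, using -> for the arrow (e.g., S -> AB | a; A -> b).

Unit productions: E->L, S->E.
Unit pairs (A ⇒* B via units): (E,L), (S,E), (S,L).
S: inherits non-unit rules of {E, L, S} → EL | Sf | cE | f | ff.
E: inherits non-unit rules of {E, L} → EL | Sf | cE | f | ff.
L: inherits non-unit rules of {L} → EL | Sf | ff.

S -> f | EL | Sf | cE | ff; E -> f | EL | Sf | cE | ff; L -> EL | Sf | ff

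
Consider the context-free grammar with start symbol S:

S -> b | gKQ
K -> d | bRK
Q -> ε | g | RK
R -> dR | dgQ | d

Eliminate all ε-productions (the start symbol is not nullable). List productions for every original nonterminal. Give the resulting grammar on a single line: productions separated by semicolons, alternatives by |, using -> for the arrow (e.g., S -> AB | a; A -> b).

Nullable set: {Q}.
S -> gKQ: Q nullable, giving gK | gKQ.
Drop Q -> ε.
R -> dgQ: Q nullable, giving dg | dgQ.
Unchanged (no nullable symbols): S -> b; K -> bRK; K -> d; Q -> RK; Q -> g; R -> d; R -> dR.

S -> b | gK | gKQ; K -> d | bRK; Q -> g | RK; R -> d | dR | dg | dgQ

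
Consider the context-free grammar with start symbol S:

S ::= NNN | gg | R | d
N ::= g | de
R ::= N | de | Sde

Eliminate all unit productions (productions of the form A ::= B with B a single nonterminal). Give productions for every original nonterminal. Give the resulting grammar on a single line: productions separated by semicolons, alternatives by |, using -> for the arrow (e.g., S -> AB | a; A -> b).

S -> d | g | de | gg | NNN | Sde; N -> g | de; R -> g | de | Sde

Unit productions: R->N, S->R.
Unit pairs (A ⇒* B via units): (R,N), (S,N), (S,R).
S: inherits non-unit rules of {N, R, S} → NNN | Sde | d | de | g | gg.
N: inherits non-unit rules of {N} → de | g.
R: inherits non-unit rules of {N, R} → Sde | de | g.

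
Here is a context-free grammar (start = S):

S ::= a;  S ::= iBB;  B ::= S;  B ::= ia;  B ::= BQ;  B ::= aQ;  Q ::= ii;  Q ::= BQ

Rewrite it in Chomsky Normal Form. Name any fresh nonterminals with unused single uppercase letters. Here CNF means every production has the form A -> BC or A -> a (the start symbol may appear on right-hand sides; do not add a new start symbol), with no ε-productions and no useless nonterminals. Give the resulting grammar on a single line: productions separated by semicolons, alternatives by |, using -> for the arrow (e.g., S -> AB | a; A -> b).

S -> a | CE; A -> a; B -> a | AQ | BQ | CA | CD; C -> i; D -> BB; E -> BB; Q -> BQ | CC

No ε-productions.
After unit-elimination: S -> a | iBB; B -> a | BQ | aQ | ia | iBB; Q -> BQ | ii.
TERM: introduce A -> a, C -> i and substitute in every rule of length ≥2.
BIN: B -> CBB becomes B -> CD, D -> BB; S -> CBB becomes S -> CE, E -> BB.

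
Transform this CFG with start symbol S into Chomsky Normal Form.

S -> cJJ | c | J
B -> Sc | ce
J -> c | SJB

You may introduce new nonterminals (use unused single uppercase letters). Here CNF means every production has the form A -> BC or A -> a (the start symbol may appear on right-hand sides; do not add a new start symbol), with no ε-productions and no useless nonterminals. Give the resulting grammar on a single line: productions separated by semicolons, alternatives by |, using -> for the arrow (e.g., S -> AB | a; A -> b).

No ε-productions.
After unit-elimination: S -> c | SJB | cJJ; B -> Sc | ce; J -> c | SJB.
TERM: introduce A -> c, C -> e and substitute in every rule of length ≥2.
BIN: J -> SJB becomes J -> SD, D -> JB; S -> AJJ becomes S -> AE, E -> JJ; S -> SJB becomes S -> SF, F -> JB.

S -> c | AE | SF; A -> c; B -> AC | SA; C -> e; D -> JB; E -> JJ; F -> JB; J -> c | SD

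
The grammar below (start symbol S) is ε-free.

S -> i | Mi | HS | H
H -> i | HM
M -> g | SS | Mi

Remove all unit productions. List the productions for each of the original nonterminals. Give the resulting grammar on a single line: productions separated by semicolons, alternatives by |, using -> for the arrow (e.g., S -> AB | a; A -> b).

Unit productions: S->H.
Unit pairs (A ⇒* B via units): (S,H).
S: inherits non-unit rules of {H, S} → HM | HS | Mi | i.
H: inherits non-unit rules of {H} → HM | i.
M: inherits non-unit rules of {M} → Mi | SS | g.

S -> i | HM | HS | Mi; H -> i | HM; M -> g | Mi | SS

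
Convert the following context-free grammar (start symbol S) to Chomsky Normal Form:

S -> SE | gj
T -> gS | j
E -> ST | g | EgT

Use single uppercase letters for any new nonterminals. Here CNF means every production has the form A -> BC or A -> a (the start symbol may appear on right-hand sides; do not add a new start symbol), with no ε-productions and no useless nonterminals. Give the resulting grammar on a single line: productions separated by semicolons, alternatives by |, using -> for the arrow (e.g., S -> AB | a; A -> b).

No ε-productions.
No unit productions to eliminate.
TERM: introduce A -> g, B -> j and substitute in every rule of length ≥2.
BIN: E -> EAT becomes E -> EC, C -> AT.

S -> AB | SE; A -> g; B -> j; C -> AT; E -> g | EC | ST; T -> j | AS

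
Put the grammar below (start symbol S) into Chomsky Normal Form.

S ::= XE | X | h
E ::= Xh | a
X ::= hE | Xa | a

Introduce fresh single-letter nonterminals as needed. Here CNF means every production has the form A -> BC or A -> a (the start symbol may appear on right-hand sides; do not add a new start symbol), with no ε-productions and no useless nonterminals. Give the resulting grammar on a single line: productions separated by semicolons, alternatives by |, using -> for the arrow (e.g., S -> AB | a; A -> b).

No ε-productions.
After unit-elimination: S -> a | h | XE | Xa | hE; E -> a | Xh; X -> a | Xa | hE.
TERM: introduce B -> a, A -> h and substitute in every rule of length ≥2.

S -> a | h | AE | XB | XE; A -> h; B -> a; E -> a | XA; X -> a | AE | XB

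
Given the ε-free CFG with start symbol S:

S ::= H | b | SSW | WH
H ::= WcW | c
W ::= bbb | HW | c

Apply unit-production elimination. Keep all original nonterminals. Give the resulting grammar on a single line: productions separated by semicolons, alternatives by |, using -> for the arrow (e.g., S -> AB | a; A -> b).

Unit productions: S->H.
Unit pairs (A ⇒* B via units): (S,H).
S: inherits non-unit rules of {H, S} → SSW | WH | WcW | b | c.
H: inherits non-unit rules of {H} → WcW | c.
W: inherits non-unit rules of {W} → HW | bbb | c.

S -> b | c | WH | SSW | WcW; H -> c | WcW; W -> c | HW | bbb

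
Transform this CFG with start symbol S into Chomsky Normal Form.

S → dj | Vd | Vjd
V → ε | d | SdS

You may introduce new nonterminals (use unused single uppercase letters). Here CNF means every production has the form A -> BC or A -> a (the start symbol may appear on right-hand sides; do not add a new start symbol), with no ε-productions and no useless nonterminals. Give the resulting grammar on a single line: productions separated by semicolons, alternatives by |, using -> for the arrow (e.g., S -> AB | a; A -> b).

Nullable: {V}; after ε-elimination: S -> d | Vd | dj | jd | Vjd; V -> d | SdS.
No unit productions to eliminate.
TERM: introduce A -> d, B -> j and substitute in every rule of length ≥2.
BIN: S -> VBA becomes S -> VC, C -> BA; V -> SAS becomes V -> SD, D -> AS.

S -> d | AB | BA | VA | VC; A -> d; B -> j; C -> BA; D -> AS; V -> d | SD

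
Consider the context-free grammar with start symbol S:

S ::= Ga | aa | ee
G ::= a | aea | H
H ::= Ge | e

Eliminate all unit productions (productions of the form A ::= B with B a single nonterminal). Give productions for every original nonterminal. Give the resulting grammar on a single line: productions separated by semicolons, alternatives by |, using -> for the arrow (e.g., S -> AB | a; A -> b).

Unit productions: G->H.
Unit pairs (A ⇒* B via units): (G,H).
S: inherits non-unit rules of {S} → Ga | aa | ee.
G: inherits non-unit rules of {G, H} → Ge | a | aea | e.
H: inherits non-unit rules of {H} → Ge | e.

S -> Ga | aa | ee; G -> a | e | Ge | aea; H -> e | Ge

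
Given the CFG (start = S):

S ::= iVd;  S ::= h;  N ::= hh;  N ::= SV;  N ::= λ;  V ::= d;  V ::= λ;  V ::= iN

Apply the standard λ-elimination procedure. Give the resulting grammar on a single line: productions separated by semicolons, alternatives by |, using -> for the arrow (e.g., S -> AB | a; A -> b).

Nullable set: {N, V}.
S -> iVd: V nullable, giving iVd | id.
Drop N -> λ.
N -> SV: V nullable, giving S | SV.
Drop V -> λ.
V -> iN: N nullable, giving i | iN.
Unchanged (no nullable symbols): S -> h; N -> hh; V -> d.

S -> h | id | iVd; N -> S | SV | hh; V -> d | i | iN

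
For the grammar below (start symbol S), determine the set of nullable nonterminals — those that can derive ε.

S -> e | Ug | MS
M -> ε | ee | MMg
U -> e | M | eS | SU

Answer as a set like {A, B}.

Directly nullable (have an ε-rule): {M}.
U is nullable via U -> M (every symbol on the right is already known nullable).
Not nullable: S — each has a terminal in every rule's right-hand side or depends on a non-nullable symbol.

{M, U}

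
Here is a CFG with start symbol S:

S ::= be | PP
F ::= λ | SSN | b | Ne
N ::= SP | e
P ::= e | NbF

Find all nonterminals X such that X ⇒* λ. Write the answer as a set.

{F}

Directly nullable (have an ε-rule): {F}.
Not nullable: N, P, S — each has a terminal in every rule's right-hand side or depends on a non-nullable symbol.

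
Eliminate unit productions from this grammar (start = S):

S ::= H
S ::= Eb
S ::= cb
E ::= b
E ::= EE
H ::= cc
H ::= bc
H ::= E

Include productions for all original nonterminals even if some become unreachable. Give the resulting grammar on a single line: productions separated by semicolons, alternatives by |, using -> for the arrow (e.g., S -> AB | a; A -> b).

S -> b | EE | Eb | bc | cb | cc; E -> b | EE; H -> b | EE | bc | cc

Unit productions: H->E, S->H.
Unit pairs (A ⇒* B via units): (H,E), (S,E), (S,H).
S: inherits non-unit rules of {E, H, S} → EE | Eb | b | bc | cb | cc.
E: inherits non-unit rules of {E} → EE | b.
H: inherits non-unit rules of {E, H} → EE | b | bc | cc.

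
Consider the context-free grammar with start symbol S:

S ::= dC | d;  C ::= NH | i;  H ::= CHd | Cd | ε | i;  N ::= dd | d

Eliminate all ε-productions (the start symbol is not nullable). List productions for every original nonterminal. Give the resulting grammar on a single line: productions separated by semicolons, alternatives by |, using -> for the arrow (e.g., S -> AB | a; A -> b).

S -> d | dC; C -> N | i | NH; H -> i | Cd | CHd; N -> d | dd

Nullable set: {H}.
C -> NH: H nullable, giving N | NH.
Drop H -> ε.
H -> CHd: H nullable, giving CHd | Cd.
Unchanged (no nullable symbols): S -> d; S -> dC; C -> i; H -> Cd; H -> i; N -> d; N -> dd.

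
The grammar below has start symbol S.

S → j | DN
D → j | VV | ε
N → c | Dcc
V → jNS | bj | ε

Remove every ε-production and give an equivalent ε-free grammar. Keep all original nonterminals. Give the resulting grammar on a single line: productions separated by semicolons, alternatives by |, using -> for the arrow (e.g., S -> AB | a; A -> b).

Nullable set: {D, V}.
S -> DN: D nullable, giving DN | N.
Drop D -> ε.
D -> VV: V, V nullable, giving V | VV.
N -> Dcc: D nullable, giving Dcc | cc.
Drop V -> ε.
Unchanged (no nullable symbols): S -> j; D -> j; N -> c; V -> bj; V -> jNS.

S -> N | j | DN; D -> V | j | VV; N -> c | cc | Dcc; V -> bj | jNS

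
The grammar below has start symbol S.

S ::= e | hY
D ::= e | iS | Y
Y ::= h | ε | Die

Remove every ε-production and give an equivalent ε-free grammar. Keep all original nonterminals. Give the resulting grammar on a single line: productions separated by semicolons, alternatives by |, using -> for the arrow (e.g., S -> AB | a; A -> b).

Nullable set: {D, Y}.
S -> hY: Y nullable, giving h | hY.
D -> Y: Y nullable, giving Y.
Drop Y -> ε.
Y -> Die: D nullable, giving Die | ie.
Unchanged (no nullable symbols): S -> e; D -> e; D -> iS; Y -> h.

S -> e | h | hY; D -> Y | e | iS; Y -> h | ie | Die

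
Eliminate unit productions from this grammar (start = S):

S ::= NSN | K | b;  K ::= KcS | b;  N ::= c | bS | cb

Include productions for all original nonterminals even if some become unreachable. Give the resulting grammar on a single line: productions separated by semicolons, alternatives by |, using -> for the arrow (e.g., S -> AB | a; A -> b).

S -> b | KcS | NSN; K -> b | KcS; N -> c | bS | cb

Unit productions: S->K.
Unit pairs (A ⇒* B via units): (S,K).
S: inherits non-unit rules of {K, S} → KcS | NSN | b.
K: inherits non-unit rules of {K} → KcS | b.
N: inherits non-unit rules of {N} → bS | c | cb.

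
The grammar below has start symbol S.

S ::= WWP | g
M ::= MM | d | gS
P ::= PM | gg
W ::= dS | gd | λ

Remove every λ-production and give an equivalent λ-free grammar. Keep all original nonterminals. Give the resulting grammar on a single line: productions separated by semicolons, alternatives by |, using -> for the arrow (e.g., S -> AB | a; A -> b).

Nullable set: {W}.
S -> WWP: W, W nullable, giving P | WP | WWP.
Drop W -> λ.
Unchanged (no nullable symbols): S -> g; M -> MM; M -> d; M -> gS; P -> PM; P -> gg; W -> dS; W -> gd.

S -> P | g | WP | WWP; M -> d | MM | gS; P -> PM | gg; W -> dS | gd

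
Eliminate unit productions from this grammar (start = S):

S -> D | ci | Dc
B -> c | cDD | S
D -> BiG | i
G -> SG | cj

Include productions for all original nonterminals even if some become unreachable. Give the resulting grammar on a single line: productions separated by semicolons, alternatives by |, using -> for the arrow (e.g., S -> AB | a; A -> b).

Unit productions: B->S, S->D.
Unit pairs (A ⇒* B via units): (B,D), (B,S), (S,D).
S: inherits non-unit rules of {D, S} → BiG | Dc | ci | i.
B: inherits non-unit rules of {B, D, S} → BiG | Dc | c | cDD | ci | i.
D: inherits non-unit rules of {D} → BiG | i.
G: inherits non-unit rules of {G} → SG | cj.

S -> i | Dc | ci | BiG; B -> c | i | Dc | ci | BiG | cDD; D -> i | BiG; G -> SG | cj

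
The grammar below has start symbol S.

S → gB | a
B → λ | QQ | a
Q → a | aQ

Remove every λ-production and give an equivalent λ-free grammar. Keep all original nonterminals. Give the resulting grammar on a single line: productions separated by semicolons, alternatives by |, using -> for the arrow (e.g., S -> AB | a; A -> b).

Nullable set: {B}.
S -> gB: B nullable, giving g | gB.
Drop B -> λ.
Unchanged (no nullable symbols): S -> a; B -> QQ; B -> a; Q -> a; Q -> aQ.

S -> a | g | gB; B -> a | QQ; Q -> a | aQ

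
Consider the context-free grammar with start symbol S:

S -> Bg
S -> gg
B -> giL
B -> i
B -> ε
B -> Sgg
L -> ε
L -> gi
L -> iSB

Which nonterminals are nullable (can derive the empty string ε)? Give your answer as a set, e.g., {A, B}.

{B, L}

Directly nullable (have an ε-rule): {B, L}.
Not nullable: S — each has a terminal in every rule's right-hand side or depends on a non-nullable symbol.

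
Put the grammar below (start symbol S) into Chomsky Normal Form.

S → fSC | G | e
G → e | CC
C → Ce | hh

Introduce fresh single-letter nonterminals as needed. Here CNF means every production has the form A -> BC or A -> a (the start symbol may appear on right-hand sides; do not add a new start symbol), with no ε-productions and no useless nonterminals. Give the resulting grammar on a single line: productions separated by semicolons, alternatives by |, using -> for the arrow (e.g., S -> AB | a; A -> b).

S -> e | CC | DE; A -> e; B -> h; C -> BB | CA; D -> f; E -> SC

No ε-productions.
After unit-elimination: S -> e | CC | fSC; C -> Ce | hh; G -> e | CC.
TERM: introduce A -> e, D -> f, B -> h and substitute in every rule of length ≥2.
BIN: S -> DSC becomes S -> DE, E -> SC.
Drop unreachable/unproductive: G.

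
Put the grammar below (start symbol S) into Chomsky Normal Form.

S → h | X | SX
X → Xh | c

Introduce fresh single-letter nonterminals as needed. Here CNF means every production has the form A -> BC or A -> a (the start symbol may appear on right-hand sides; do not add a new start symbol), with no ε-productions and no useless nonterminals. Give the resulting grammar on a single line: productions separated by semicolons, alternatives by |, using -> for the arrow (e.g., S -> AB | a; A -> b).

No ε-productions.
After unit-elimination: S -> c | h | SX | Xh; X -> c | Xh.
TERM: introduce A -> h and substitute in every rule of length ≥2.

S -> c | h | SX | XA; A -> h; X -> c | XA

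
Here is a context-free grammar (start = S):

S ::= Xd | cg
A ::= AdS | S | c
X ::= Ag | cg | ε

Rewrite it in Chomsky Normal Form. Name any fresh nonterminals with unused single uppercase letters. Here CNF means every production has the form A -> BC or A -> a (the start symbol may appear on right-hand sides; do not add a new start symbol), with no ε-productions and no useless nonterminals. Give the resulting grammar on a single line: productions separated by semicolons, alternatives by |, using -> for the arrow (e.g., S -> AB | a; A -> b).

Nullable: {X}; after ε-elimination: S -> d | Xd | cg; A -> S | c | AdS; X -> Ag | cg.
After unit-elimination: S -> d | Xd | cg; A -> c | d | Xd | cg | AdS; X -> Ag | cg.
TERM: introduce C -> c, B -> d, D -> g and substitute in every rule of length ≥2.
BIN: A -> ABS becomes A -> AE, E -> BS.

S -> d | CD | XB; A -> c | d | AE | CD | XB; B -> d; C -> c; D -> g; E -> BS; X -> AD | CD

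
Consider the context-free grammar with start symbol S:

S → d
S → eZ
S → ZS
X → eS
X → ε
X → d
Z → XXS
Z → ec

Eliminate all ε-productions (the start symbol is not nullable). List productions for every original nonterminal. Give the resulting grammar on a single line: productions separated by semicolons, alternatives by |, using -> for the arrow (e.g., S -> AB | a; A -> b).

Nullable set: {X}.
Drop X -> ε.
Z -> XXS: X, X nullable, giving S | XS | XXS.
Unchanged (no nullable symbols): S -> ZS; S -> d; S -> eZ; X -> d; X -> eS; Z -> ec.

S -> d | ZS | eZ; X -> d | eS; Z -> S | XS | ec | XXS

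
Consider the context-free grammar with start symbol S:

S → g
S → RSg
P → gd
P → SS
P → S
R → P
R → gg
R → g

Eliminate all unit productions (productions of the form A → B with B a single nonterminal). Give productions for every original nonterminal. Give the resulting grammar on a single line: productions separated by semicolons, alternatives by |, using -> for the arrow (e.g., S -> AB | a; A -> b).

S -> g | RSg; P -> g | SS | gd | RSg; R -> g | SS | gd | gg | RSg

Unit productions: P->S, R->P.
Unit pairs (A ⇒* B via units): (P,S), (R,P), (R,S).
S: inherits non-unit rules of {S} → RSg | g.
P: inherits non-unit rules of {P, S} → RSg | SS | g | gd.
R: inherits non-unit rules of {P, R, S} → RSg | SS | g | gd | gg.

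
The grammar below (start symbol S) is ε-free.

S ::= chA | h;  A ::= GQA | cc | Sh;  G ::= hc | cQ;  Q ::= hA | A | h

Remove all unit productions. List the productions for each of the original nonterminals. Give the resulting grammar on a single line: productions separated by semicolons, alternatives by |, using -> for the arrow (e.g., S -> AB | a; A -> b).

Unit productions: Q->A.
Unit pairs (A ⇒* B via units): (Q,A).
S: inherits non-unit rules of {S} → chA | h.
A: inherits non-unit rules of {A} → GQA | Sh | cc.
G: inherits non-unit rules of {G} → cQ | hc.
Q: inherits non-unit rules of {A, Q} → GQA | Sh | cc | h | hA.

S -> h | chA; A -> Sh | cc | GQA; G -> cQ | hc; Q -> h | Sh | cc | hA | GQA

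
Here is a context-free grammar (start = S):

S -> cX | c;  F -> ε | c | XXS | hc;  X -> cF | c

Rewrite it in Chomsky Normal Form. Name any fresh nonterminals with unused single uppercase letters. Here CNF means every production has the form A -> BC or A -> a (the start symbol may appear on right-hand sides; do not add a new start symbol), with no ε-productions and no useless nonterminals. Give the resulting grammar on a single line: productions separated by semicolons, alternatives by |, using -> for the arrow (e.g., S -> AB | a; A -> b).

Nullable: {F}; after ε-elimination: S -> c | cX; F -> c | hc | XXS; X -> c | cF.
No unit productions to eliminate.
TERM: introduce B -> c, A -> h and substitute in every rule of length ≥2.
BIN: F -> XXS becomes F -> XC, C -> XS.

S -> c | BX; A -> h; B -> c; C -> XS; F -> c | AB | XC; X -> c | BF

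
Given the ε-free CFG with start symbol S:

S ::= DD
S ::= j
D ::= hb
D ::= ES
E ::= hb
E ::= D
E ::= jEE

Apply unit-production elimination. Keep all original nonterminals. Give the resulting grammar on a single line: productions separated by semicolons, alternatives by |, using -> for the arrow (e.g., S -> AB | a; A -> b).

S -> j | DD; D -> ES | hb; E -> ES | hb | jEE

Unit productions: E->D.
Unit pairs (A ⇒* B via units): (E,D).
S: inherits non-unit rules of {S} → DD | j.
D: inherits non-unit rules of {D} → ES | hb.
E: inherits non-unit rules of {D, E} → ES | hb | jEE.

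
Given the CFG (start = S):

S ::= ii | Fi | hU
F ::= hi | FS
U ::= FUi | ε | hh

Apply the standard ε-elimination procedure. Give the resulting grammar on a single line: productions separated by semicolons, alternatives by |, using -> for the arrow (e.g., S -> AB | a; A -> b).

S -> h | Fi | hU | ii; F -> FS | hi; U -> Fi | hh | FUi

Nullable set: {U}.
S -> hU: U nullable, giving h | hU.
Drop U -> ε.
U -> FUi: U nullable, giving FUi | Fi.
Unchanged (no nullable symbols): S -> Fi; S -> ii; F -> FS; F -> hi; U -> hh.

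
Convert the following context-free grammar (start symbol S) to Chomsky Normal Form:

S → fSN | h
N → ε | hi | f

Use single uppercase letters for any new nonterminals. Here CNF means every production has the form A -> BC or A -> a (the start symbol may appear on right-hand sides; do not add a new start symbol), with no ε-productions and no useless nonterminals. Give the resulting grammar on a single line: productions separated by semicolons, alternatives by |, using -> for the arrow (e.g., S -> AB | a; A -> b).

Nullable: {N}; after ε-elimination: S -> h | fS | fSN; N -> f | hi.
No unit productions to eliminate.
TERM: introduce C -> f, A -> h, B -> i and substitute in every rule of length ≥2.
BIN: S -> CSN becomes S -> CD, D -> SN.

S -> h | CD | CS; A -> h; B -> i; C -> f; D -> SN; N -> f | AB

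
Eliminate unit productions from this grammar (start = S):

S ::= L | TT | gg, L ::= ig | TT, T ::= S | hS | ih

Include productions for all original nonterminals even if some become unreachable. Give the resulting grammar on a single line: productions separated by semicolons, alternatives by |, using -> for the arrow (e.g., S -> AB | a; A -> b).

Unit productions: S->L, T->S.
Unit pairs (A ⇒* B via units): (S,L), (T,L), (T,S).
S: inherits non-unit rules of {L, S} → TT | gg | ig.
L: inherits non-unit rules of {L} → TT | ig.
T: inherits non-unit rules of {L, S, T} → TT | gg | hS | ig | ih.

S -> TT | gg | ig; L -> TT | ig; T -> TT | gg | hS | ig | ih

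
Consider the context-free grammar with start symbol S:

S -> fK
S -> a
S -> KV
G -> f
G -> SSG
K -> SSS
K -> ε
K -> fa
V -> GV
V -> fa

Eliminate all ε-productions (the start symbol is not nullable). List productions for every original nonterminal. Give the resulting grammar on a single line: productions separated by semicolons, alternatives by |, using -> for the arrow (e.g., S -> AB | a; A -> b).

Nullable set: {K}.
S -> KV: K nullable, giving KV | V.
S -> fK: K nullable, giving f | fK.
Drop K -> ε.
Unchanged (no nullable symbols): S -> a; G -> SSG; G -> f; K -> SSS; K -> fa; V -> GV; V -> fa.

S -> V | a | f | KV | fK; G -> f | SSG; K -> fa | SSS; V -> GV | fa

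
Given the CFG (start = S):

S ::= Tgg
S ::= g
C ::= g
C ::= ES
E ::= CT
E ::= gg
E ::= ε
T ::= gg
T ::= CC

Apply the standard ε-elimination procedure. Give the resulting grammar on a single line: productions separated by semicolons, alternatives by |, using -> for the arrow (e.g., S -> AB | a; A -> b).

S -> g | Tgg; C -> S | g | ES; E -> CT | gg; T -> CC | gg

Nullable set: {E}.
C -> ES: E nullable, giving ES | S.
Drop E -> ε.
Unchanged (no nullable symbols): S -> Tgg; S -> g; C -> g; E -> CT; E -> gg; T -> CC; T -> gg.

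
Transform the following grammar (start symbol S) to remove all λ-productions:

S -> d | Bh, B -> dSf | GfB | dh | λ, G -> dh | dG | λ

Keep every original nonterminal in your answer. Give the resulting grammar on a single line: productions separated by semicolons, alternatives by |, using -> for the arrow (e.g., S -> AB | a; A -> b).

S -> d | h | Bh; B -> f | Gf | dh | fB | GfB | dSf; G -> d | dG | dh

Nullable set: {B, G}.
S -> Bh: B nullable, giving Bh | h.
Drop B -> λ.
B -> GfB: G, B nullable, giving Gf | GfB | f | fB.
Drop G -> λ.
G -> dG: G nullable, giving d | dG.
Unchanged (no nullable symbols): S -> d; B -> dSf; B -> dh; G -> dh.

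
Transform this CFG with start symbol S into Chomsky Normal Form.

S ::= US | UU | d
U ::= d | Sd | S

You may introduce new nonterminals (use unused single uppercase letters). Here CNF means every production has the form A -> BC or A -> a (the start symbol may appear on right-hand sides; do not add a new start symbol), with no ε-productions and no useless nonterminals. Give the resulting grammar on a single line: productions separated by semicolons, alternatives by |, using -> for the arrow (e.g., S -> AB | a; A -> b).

S -> d | US | UU; A -> d; U -> d | SA | US | UU

No ε-productions.
After unit-elimination: S -> d | US | UU; U -> d | Sd | US | UU.
TERM: introduce A -> d and substitute in every rule of length ≥2.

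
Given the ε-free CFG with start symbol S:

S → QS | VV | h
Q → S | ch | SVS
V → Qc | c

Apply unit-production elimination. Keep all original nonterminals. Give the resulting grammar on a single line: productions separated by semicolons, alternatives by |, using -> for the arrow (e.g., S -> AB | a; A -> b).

S -> h | QS | VV; Q -> h | QS | VV | ch | SVS; V -> c | Qc

Unit productions: Q->S.
Unit pairs (A ⇒* B via units): (Q,S).
S: inherits non-unit rules of {S} → QS | VV | h.
Q: inherits non-unit rules of {Q, S} → QS | SVS | VV | ch | h.
V: inherits non-unit rules of {V} → Qc | c.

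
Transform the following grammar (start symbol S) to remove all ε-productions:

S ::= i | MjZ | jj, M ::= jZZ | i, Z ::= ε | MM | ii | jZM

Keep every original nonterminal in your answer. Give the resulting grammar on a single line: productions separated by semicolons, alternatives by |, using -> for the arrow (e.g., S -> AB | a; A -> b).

S -> i | Mj | jj | MjZ; M -> i | j | jZ | jZZ; Z -> MM | ii | jM | jZM

Nullable set: {Z}.
S -> MjZ: Z nullable, giving Mj | MjZ.
M -> jZZ: Z, Z nullable, giving j | jZ | jZZ.
Drop Z -> ε.
Z -> jZM: Z nullable, giving jM | jZM.
Unchanged (no nullable symbols): S -> i; S -> jj; M -> i; Z -> MM; Z -> ii.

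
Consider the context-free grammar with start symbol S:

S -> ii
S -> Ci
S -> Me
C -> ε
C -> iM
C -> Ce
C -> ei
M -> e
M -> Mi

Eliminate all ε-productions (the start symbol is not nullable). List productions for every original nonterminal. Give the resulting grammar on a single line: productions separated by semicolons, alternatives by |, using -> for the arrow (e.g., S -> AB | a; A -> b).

S -> i | Ci | Me | ii; C -> e | Ce | ei | iM; M -> e | Mi

Nullable set: {C}.
S -> Ci: C nullable, giving Ci | i.
Drop C -> ε.
C -> Ce: C nullable, giving Ce | e.
Unchanged (no nullable symbols): S -> Me; S -> ii; C -> ei; C -> iM; M -> Mi; M -> e.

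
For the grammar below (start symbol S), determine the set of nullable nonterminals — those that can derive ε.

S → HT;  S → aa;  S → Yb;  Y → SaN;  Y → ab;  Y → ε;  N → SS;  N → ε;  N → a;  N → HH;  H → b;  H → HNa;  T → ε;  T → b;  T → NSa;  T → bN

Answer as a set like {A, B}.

Directly nullable (have an ε-rule): {N, T, Y}.
Not nullable: H, S — each has a terminal in every rule's right-hand side or depends on a non-nullable symbol.

{N, T, Y}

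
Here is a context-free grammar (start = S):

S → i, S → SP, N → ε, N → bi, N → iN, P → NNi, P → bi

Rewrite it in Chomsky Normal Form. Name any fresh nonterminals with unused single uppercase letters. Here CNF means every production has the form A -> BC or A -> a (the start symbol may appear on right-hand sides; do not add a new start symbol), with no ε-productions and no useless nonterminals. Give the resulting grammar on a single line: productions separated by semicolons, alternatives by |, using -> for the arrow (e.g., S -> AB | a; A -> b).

Nullable: {N}; after ε-elimination: S -> i | SP; N -> i | bi | iN; P -> i | Ni | bi | NNi.
No unit productions to eliminate.
TERM: introduce A -> b, B -> i and substitute in every rule of length ≥2.
BIN: P -> NNB becomes P -> NC, C -> NB.

S -> i | SP; A -> b; B -> i; C -> NB; N -> i | AB | BN; P -> i | AB | NB | NC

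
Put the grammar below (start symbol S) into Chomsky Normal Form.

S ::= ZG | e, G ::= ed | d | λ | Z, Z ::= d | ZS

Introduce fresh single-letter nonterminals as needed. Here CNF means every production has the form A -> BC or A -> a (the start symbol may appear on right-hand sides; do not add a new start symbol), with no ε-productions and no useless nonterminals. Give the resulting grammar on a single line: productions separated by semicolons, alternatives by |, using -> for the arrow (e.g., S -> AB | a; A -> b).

S -> d | e | ZG | ZS; A -> e; B -> d; G -> d | AB | ZS; Z -> d | ZS

Nullable: {G}; after ε-elimination: S -> Z | e | ZG; G -> Z | d | ed; Z -> d | ZS.
After unit-elimination: S -> d | e | ZG | ZS; G -> d | ZS | ed; Z -> d | ZS.
TERM: introduce B -> d, A -> e and substitute in every rule of length ≥2.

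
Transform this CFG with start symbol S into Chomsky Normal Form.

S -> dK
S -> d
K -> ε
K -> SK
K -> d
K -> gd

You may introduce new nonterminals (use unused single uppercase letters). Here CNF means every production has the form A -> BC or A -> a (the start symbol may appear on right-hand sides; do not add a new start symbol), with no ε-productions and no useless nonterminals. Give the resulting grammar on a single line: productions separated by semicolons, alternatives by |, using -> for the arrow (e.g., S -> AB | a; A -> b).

S -> d | AK; A -> d; B -> g; K -> d | AK | BA | SK

Nullable: {K}; after ε-elimination: S -> d | dK; K -> S | d | SK | gd.
After unit-elimination: S -> d | dK; K -> d | SK | dK | gd.
TERM: introduce A -> d, B -> g and substitute in every rule of length ≥2.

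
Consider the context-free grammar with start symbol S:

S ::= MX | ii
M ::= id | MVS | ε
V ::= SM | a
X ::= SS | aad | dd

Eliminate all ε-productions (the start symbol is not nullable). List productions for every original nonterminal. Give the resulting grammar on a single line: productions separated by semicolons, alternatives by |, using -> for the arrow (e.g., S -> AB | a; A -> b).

S -> X | MX | ii; M -> VS | id | MVS; V -> S | a | SM; X -> SS | dd | aad

Nullable set: {M}.
S -> MX: M nullable, giving MX | X.
Drop M -> ε.
M -> MVS: M nullable, giving MVS | VS.
V -> SM: M nullable, giving S | SM.
Unchanged (no nullable symbols): S -> ii; M -> id; V -> a; X -> SS; X -> aad; X -> dd.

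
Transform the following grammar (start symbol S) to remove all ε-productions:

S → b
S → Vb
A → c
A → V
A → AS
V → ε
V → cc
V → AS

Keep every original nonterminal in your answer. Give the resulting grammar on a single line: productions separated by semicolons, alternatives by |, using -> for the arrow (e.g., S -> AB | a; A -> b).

S -> b | Vb; A -> S | V | c | AS; V -> S | AS | cc

Nullable set: {A, V}.
S -> Vb: V nullable, giving Vb | b.
A -> AS: A nullable, giving AS | S.
A -> V: V nullable, giving V.
Drop V -> ε.
V -> AS: A nullable, giving AS | S.
Unchanged (no nullable symbols): S -> b; A -> c; V -> cc.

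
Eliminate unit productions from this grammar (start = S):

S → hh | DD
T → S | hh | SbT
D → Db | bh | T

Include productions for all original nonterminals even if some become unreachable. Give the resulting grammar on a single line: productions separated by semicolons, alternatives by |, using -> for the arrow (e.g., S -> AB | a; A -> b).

Unit productions: D->T, T->S.
Unit pairs (A ⇒* B via units): (D,S), (D,T), (T,S).
S: inherits non-unit rules of {S} → DD | hh.
D: inherits non-unit rules of {D, S, T} → DD | Db | SbT | bh | hh.
T: inherits non-unit rules of {S, T} → DD | SbT | hh.

S -> DD | hh; D -> DD | Db | bh | hh | SbT; T -> DD | hh | SbT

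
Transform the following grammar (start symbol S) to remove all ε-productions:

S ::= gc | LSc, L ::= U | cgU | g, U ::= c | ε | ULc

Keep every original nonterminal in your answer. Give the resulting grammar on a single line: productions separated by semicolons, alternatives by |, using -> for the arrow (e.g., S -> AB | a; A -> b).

Nullable set: {L, U}.
S -> LSc: L nullable, giving LSc | Sc.
L -> U: U nullable, giving U.
L -> cgU: U nullable, giving cg | cgU.
Drop U -> ε.
U -> ULc: U, L nullable, giving Lc | ULc | Uc | c.
Unchanged (no nullable symbols): S -> gc; L -> g; U -> c.

S -> Sc | gc | LSc; L -> U | g | cg | cgU; U -> c | Lc | Uc | ULc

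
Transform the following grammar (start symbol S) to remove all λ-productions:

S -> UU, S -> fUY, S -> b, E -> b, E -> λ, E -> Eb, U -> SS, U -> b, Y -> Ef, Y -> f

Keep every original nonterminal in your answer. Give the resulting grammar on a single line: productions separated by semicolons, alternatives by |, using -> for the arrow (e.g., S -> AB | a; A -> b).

S -> b | UU | fUY; E -> b | Eb; U -> b | SS; Y -> f | Ef

Nullable set: {E}.
Drop E -> λ.
E -> Eb: E nullable, giving Eb | b.
Y -> Ef: E nullable, giving Ef | f.
Unchanged (no nullable symbols): S -> UU; S -> b; S -> fUY; E -> b; U -> SS; U -> b; Y -> f.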